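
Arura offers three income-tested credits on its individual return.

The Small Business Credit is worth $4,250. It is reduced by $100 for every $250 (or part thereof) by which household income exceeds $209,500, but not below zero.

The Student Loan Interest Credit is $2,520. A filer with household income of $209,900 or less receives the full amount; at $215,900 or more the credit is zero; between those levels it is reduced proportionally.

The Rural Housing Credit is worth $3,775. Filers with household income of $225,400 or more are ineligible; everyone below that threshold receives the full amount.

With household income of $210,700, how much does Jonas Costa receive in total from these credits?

Small Business Credit: income exceeds $209,500 by $1,200, which is 5 full-or-partial $250 increments; reduction = 5 × $100 = $500, leaving $3,750.
Student Loan Interest Credit: $210,700 is $800 into a $6,000 phase-out range, leaving 5,200/6,000 of the credit: $2,520 × 5,200/6,000 = $2,184.
Rural Housing Credit: $210,700 is below the $225,400 cutoff, so the full $3,775 applies.
Total: $3,750 + $2,184 + $3,775 = $9,709.

$9,709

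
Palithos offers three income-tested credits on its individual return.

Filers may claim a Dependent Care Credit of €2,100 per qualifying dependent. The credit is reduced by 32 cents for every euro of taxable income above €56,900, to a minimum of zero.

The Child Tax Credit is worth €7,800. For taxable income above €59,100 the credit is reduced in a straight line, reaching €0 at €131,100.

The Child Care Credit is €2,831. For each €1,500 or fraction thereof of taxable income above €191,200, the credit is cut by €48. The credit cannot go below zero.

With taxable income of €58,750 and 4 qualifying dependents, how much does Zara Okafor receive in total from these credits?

€18,439

Dependent Care Credit: base = 4 × €2,100 = €8,400. 32% of the €1,850 excess over €56,900 is €592; credit = €8,400 − €592 = €7,808.
Child Tax Credit: €58,750 is at or below the €59,100 threshold, so the full €7,800 applies.
Child Care Credit: €58,750 is at or below the €191,200 threshold, so the full €2,831 applies.
Total: €7,808 + €7,800 + €2,831 = €18,439.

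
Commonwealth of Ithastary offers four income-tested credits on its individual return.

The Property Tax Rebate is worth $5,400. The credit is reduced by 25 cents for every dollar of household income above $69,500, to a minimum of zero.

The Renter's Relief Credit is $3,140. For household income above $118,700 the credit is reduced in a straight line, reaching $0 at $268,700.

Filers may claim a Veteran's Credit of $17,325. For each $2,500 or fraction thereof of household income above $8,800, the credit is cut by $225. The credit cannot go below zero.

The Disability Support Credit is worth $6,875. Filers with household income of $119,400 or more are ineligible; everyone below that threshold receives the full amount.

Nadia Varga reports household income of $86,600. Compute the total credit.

Property Tax Rebate: 25% of the $17,100 excess over $69,500 is $4,275; credit = $5,400 − $4,275 = $1,125.
Renter's Relief Credit: $86,600 is at or below the $118,700 threshold, so the full $3,140 applies.
Veteran's Credit: income exceeds $8,800 by $77,800, which is 32 full-or-partial $2,500 increments; reduction = 32 × $225 = $7,200, leaving $10,125.
Disability Support Credit: $86,600 is below the $119,400 cutoff, so the full $6,875 applies.
Total: $1,125 + $3,140 + $10,125 + $6,875 = $21,265.

$21,265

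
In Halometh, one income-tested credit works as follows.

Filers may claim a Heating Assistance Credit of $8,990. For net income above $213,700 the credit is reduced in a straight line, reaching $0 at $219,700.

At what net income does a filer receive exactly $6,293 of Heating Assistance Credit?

$6,293 is 6,293/8,990 of the full $8,990, so 2,697/8,990 of the $6,000 range has been used: income = $213,700 + $6,000 × 2,697/8,990 = $215,500.

$215,500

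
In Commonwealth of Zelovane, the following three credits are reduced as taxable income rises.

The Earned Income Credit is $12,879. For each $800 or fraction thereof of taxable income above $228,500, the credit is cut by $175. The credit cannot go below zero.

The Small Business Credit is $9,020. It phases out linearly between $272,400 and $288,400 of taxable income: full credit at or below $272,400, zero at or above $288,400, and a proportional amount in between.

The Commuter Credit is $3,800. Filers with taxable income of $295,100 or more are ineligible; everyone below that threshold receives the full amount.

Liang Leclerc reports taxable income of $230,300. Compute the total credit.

Earned Income Credit: income exceeds $228,500 by $1,800, which is 3 full-or-partial $800 increments; reduction = 3 × $175 = $525, leaving $12,354.
Small Business Credit: $230,300 is at or below the $272,400 threshold, so the full $9,020 applies.
Commuter Credit: $230,300 is below the $295,100 cutoff, so the full $3,800 applies.
Total: $12,354 + $9,020 + $3,800 = $25,174.

$25,174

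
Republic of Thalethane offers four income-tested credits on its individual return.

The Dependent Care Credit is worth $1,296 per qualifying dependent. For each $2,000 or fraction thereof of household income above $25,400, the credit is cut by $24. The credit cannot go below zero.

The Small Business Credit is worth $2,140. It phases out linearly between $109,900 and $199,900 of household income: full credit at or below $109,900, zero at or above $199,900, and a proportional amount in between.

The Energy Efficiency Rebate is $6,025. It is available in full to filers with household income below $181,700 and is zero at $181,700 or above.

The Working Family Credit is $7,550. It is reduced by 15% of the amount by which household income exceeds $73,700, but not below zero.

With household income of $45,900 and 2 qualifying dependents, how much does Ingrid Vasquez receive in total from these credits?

$18,043

Dependent Care Credit: base = 2 × $1,296 = $2,592. income exceeds $25,400 by $20,500, which is 11 full-or-partial $2,000 increments; reduction = 11 × $24 = $264, leaving $2,328.
Small Business Credit: $45,900 is at or below the $109,900 threshold, so the full $2,140 applies.
Energy Efficiency Rebate: $45,900 is below the $181,700 cutoff, so the full $6,025 applies.
Working Family Credit: $45,900 is at or below the $73,700 threshold, so the full $7,550 applies.
Total: $2,328 + $2,140 + $6,025 + $7,550 = $18,043.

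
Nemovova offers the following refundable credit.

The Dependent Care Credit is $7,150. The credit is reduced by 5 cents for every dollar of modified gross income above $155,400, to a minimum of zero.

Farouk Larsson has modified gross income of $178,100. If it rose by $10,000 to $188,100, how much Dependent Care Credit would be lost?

$500

At $178,100 — 5% of the $22,700 excess over $155,400 is $1,135; credit = $7,150 − $1,135 = $6,015.
At $188,100 — 5% of the $32,700 excess over $155,400 is $1,635; credit = $7,150 − $1,635 = $5,515.
Lost: $6,015 − $5,515 = $500.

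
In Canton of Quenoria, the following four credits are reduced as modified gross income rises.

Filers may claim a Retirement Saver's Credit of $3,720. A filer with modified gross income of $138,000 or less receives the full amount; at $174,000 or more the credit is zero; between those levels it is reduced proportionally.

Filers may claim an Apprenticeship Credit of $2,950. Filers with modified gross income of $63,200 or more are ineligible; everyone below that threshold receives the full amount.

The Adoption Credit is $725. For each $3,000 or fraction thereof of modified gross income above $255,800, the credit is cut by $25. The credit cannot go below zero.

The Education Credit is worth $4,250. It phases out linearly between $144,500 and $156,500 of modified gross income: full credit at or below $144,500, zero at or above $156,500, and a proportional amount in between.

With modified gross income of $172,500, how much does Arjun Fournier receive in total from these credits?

$880

Retirement Saver's Credit: $172,500 is $34,500 into a $36,000 phase-out range, leaving 1,500/36,000 of the credit: $3,720 × 1,500/36,000 = $155.
Apprenticeship Credit: $172,500 meets or exceeds the $63,200 cutoff, so the credit is $0.
Adoption Credit: $172,500 is at or below the $255,800 threshold, so the full $725 applies.
Education Credit: $172,500 is at or above $156,500, so the credit is $0.
Total: $155 + $0 + $725 + $0 = $880.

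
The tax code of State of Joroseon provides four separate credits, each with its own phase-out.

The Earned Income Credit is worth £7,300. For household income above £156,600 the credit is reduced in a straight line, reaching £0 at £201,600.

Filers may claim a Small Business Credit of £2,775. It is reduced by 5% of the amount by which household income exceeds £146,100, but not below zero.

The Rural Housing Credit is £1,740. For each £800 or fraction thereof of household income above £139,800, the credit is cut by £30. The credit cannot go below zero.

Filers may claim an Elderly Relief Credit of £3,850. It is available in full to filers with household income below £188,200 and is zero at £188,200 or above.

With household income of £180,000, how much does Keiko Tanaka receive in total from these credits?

£8,644

Earned Income Credit: £180,000 is £23,400 into a £45,000 phase-out range, leaving 21,600/45,000 of the credit: £7,300 × 21,600/45,000 = £3,504.
Small Business Credit: 5% of the £33,900 excess over £146,100 is £1,695; credit = £2,775 − £1,695 = £1,080.
Rural Housing Credit: income exceeds £139,800 by £40,200, which is 51 full-or-partial £800 increments; reduction = 51 × £30 = £1,530, leaving £210.
Elderly Relief Credit: £180,000 is below the £188,200 cutoff, so the full £3,850 applies.
Total: £3,504 + £1,080 + £210 + £3,850 = £8,644.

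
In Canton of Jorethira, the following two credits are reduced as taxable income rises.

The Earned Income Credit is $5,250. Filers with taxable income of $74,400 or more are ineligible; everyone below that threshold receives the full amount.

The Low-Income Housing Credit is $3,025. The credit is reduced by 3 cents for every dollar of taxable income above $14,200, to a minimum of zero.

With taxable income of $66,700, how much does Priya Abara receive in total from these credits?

$6,700

Earned Income Credit: $66,700 is below the $74,400 cutoff, so the full $5,250 applies.
Low-Income Housing Credit: 3% of the $52,500 excess over $14,200 is $1,575; credit = $3,025 − $1,575 = $1,450.
Total: $5,250 + $1,450 = $6,700.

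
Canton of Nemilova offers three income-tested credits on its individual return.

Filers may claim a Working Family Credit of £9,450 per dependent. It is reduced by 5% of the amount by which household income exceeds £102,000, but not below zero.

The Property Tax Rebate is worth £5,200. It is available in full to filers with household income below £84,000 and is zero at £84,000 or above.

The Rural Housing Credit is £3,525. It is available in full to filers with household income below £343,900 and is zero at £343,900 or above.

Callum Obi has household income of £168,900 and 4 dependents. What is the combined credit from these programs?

Working Family Credit: base = 4 × £9,450 = £37,800. 5% of the £66,900 excess over £102,000 is £3,345; credit = £37,800 − £3,345 = £34,455.
Property Tax Rebate: £168,900 meets or exceeds the £84,000 cutoff, so the credit is £0.
Rural Housing Credit: £168,900 is below the £343,900 cutoff, so the full £3,525 applies.
Total: £34,455 + £0 + £3,525 = £37,980.

£37,980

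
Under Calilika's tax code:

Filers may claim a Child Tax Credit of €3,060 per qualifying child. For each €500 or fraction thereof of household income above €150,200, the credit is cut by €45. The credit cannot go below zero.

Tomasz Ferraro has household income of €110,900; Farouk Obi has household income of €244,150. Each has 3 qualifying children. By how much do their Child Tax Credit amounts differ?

€8,460

Tomasz (€110,900): Child Tax Credit: base = 3 × €3,060 = €9,180. €110,900 is at or below the €150,200 threshold, so the full €9,180 applies.
Farouk (€244,150): Child Tax Credit: base = 3 × €3,060 = €9,180. income exceeds €150,200 by €93,950, which is 188 full-or-partial €500 increments; reduction = 188 × €45 = €8,460, leaving €720.
Difference: |€9,180 − €720| = €8,460.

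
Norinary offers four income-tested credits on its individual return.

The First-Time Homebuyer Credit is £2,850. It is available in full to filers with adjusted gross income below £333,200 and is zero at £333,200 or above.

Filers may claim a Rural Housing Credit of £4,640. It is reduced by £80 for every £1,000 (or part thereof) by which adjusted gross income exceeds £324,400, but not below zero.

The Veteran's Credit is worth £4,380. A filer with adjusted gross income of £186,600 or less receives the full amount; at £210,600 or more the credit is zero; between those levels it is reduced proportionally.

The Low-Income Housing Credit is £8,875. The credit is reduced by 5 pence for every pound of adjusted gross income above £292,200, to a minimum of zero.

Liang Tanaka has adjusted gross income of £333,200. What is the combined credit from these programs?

£10,745

First-Time Homebuyer Credit: £333,200 meets or exceeds the £333,200 cutoff, so the credit is £0.
Rural Housing Credit: income exceeds £324,400 by £8,800, which is 9 full-or-partial £1,000 increments; reduction = 9 × £80 = £720, leaving £3,920.
Veteran's Credit: £333,200 is at or above £210,600, so the credit is £0.
Low-Income Housing Credit: 5% of the £41,000 excess over £292,200 is £2,050; credit = £8,875 − £2,050 = £6,825.
Total: £0 + £3,920 + £0 + £6,825 = £10,745.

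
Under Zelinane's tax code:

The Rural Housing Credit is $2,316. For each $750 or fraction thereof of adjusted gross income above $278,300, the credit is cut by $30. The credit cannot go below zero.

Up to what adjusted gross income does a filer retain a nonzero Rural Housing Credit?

After 77 increments the reduction is 77 × $30 = $2,310, leaving $6; one more increment wipes it out. Increment 77 ends at excess 77 × $750 = $57,750, so the highest qualifying income is $278,300 + $57,750 = $336,050.

$336,050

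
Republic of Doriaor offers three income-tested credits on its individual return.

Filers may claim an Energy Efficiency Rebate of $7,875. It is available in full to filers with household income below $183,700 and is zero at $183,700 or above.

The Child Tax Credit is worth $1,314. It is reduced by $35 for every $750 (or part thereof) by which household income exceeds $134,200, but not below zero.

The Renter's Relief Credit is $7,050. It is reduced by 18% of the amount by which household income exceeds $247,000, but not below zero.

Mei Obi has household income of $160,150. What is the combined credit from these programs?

Energy Efficiency Rebate: $160,150 is below the $183,700 cutoff, so the full $7,875 applies.
Child Tax Credit: income exceeds $134,200 by $25,950, which is 35 full-or-partial $750 increments; reduction = 35 × $35 = $1,225, leaving $89.
Renter's Relief Credit: $160,150 is at or below the $247,000 threshold, so the full $7,050 applies.
Total: $7,875 + $89 + $7,050 = $15,014.

$15,014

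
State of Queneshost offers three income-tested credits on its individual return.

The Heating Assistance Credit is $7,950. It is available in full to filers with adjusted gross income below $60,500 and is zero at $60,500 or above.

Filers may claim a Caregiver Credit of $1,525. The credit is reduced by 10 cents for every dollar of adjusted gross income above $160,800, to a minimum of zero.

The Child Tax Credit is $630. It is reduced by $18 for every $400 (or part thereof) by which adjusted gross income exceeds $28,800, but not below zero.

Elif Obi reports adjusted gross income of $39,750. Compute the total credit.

$9,601

Heating Assistance Credit: $39,750 is below the $60,500 cutoff, so the full $7,950 applies.
Caregiver Credit: $39,750 is at or below the $160,800 threshold, so the full $1,525 applies.
Child Tax Credit: income exceeds $28,800 by $10,950, which is 28 full-or-partial $400 increments; reduction = 28 × $18 = $504, leaving $126.
Total: $7,950 + $1,525 + $126 = $9,601.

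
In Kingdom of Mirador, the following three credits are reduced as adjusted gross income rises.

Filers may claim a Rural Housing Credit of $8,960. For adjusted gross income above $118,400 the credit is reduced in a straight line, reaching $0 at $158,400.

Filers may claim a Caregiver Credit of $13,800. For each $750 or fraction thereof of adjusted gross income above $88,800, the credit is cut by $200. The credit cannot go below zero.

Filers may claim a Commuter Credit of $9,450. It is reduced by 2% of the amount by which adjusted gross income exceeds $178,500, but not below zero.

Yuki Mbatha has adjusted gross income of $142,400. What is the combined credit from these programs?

Rural Housing Credit: $142,400 is $24,000 into a $40,000 phase-out range, leaving 16,000/40,000 of the credit: $8,960 × 16,000/40,000 = $3,584.
Caregiver Credit: income exceeds $88,800 by $53,600 → 72 increments × $200 = $14,400 ≥ base, so the credit is $0.
Commuter Credit: $142,400 is at or below the $178,500 threshold, so the full $9,450 applies.
Total: $3,584 + $0 + $9,450 = $13,034.

$13,034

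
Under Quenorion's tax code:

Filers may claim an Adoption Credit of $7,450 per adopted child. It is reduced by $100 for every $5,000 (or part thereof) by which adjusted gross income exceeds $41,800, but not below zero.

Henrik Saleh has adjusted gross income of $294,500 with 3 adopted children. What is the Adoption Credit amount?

$17,250

Adoption Credit: base = 3 × $7,450 = $22,350. income exceeds $41,800 by $252,700, which is 51 full-or-partial $5,000 increments; reduction = 51 × $100 = $5,100, leaving $17,250.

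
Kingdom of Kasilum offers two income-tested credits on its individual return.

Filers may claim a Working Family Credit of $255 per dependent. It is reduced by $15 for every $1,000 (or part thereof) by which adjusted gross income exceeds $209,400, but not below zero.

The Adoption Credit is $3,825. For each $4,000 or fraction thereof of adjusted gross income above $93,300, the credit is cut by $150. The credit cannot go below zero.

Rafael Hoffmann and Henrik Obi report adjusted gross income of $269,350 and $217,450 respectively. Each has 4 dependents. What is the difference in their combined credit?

$765

Rafael ($269,350): Working Family Credit: base = 4 × $255 = $1,020. income exceeds $209,400 by $59,950, which is 60 full-or-partial $1,000 increments; reduction = 60 × $15 = $900, leaving $120. Adoption Credit: income exceeds $93,300 by $176,050 → 45 increments × $150 = $6,750 ≥ base, so the credit is $0. total $120 + $0 = $120
Henrik ($217,450): Working Family Credit: base = 4 × $255 = $1,020. income exceeds $209,400 by $8,050, which is 9 full-or-partial $1,000 increments; reduction = 9 × $15 = $135, leaving $885. Adoption Credit: income exceeds $93,300 by $124,150 → 32 increments × $150 = $4,800 ≥ base, so the credit is $0. total $885 + $0 = $885
Difference: |$120 − $885| = $765.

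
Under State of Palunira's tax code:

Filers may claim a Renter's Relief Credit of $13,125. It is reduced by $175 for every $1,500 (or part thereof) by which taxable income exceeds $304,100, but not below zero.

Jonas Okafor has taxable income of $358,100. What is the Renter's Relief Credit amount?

Renter's Relief Credit: income exceeds $304,100 by $54,000, which is 36 full-or-partial $1,500 increments; reduction = 36 × $175 = $6,300, leaving $6,825.

$6,825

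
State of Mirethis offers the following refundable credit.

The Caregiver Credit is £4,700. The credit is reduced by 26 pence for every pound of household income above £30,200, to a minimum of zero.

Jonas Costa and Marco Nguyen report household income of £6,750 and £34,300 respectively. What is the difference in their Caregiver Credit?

Jonas (£6,750): Caregiver Credit: £6,750 is at or below the £30,200 threshold, so the full £4,700 applies.
Marco (£34,300): Caregiver Credit: 26% of the £4,100 excess over £30,200 is £1,066; credit = £4,700 − £1,066 = £3,634.
Difference: |£4,700 − £3,634| = £1,066.

£1,066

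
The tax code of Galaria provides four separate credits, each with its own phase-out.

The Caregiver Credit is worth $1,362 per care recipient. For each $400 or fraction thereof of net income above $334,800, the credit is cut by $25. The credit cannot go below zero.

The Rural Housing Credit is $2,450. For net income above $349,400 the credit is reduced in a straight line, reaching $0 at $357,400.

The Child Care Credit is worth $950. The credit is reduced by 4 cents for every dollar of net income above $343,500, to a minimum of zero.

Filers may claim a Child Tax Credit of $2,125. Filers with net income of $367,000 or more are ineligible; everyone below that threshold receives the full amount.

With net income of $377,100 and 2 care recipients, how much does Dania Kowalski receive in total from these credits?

$74

Caregiver Credit: base = 2 × $1,362 = $2,724. income exceeds $334,800 by $42,300, which is 106 full-or-partial $400 increments; reduction = 106 × $25 = $2,650, leaving $74.
Rural Housing Credit: $377,100 is at or above $357,400, so the credit is $0.
Child Care Credit: 4% of the $33,600 excess over $343,500 is $1,344 ≥ base, so the credit is $0.
Child Tax Credit: $377,100 meets or exceeds the $367,000 cutoff, so the credit is $0.
Total: $74 + $0 + $0 + $0 = $74.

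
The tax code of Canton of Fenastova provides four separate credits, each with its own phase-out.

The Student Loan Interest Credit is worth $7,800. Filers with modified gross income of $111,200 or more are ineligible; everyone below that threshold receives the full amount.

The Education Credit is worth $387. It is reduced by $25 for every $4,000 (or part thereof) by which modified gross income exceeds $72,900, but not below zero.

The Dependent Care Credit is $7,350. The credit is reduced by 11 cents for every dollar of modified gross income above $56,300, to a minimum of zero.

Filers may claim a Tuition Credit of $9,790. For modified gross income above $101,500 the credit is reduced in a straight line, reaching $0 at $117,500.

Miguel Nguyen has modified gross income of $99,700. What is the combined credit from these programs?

Student Loan Interest Credit: $99,700 is below the $111,200 cutoff, so the full $7,800 applies.
Education Credit: income exceeds $72,900 by $26,800, which is 7 full-or-partial $4,000 increments; reduction = 7 × $25 = $175, leaving $212.
Dependent Care Credit: 11% of the $43,400 excess over $56,300 is $4,774; credit = $7,350 − $4,774 = $2,576.
Tuition Credit: $99,700 is at or below the $101,500 threshold, so the full $9,790 applies.
Total: $7,800 + $212 + $2,576 + $9,790 = $20,378.

$20,378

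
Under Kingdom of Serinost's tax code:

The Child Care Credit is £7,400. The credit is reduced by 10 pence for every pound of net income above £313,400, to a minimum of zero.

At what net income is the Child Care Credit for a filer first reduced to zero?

The credit falls by 10% of each pound above £313,400, so it reaches zero when the excess is £7,400 / 10% = £74,000: income = £313,400 + £74,000 = £387,400.

£387,400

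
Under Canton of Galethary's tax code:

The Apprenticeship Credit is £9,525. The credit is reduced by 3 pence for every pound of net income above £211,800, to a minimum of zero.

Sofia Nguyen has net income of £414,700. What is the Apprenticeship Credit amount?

£3,438

Apprenticeship Credit: 3% of the £202,900 excess over £211,800 is £6,087; credit = £9,525 − £6,087 = £3,438.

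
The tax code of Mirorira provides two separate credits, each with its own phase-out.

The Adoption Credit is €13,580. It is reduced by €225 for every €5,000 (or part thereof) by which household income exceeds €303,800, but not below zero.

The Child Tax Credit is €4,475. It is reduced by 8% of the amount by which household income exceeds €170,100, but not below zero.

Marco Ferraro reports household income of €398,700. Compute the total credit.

€9,305

Adoption Credit: income exceeds €303,800 by €94,900, which is 19 full-or-partial €5,000 increments; reduction = 19 × €225 = €4,275, leaving €9,305.
Child Tax Credit: 8% of the €228,600 excess over €170,100 is €18,288 ≥ base, so the credit is €0.
Total: €9,305 + €0 = €9,305.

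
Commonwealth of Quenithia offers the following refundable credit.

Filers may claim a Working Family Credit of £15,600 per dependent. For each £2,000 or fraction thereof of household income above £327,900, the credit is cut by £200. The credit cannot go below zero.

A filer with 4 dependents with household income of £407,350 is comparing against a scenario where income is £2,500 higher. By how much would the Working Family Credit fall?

At £407,350 — base = 4 × £15,600 = £62,400. income exceeds £327,900 by £79,450, which is 40 full-or-partial £2,000 increments; reduction = 40 × £200 = £8,000, leaving £54,400.
At £409,850 — base = 4 × £15,600 = £62,400. income exceeds £327,900 by £81,950, which is 41 full-or-partial £2,000 increments; reduction = 41 × £200 = £8,200, leaving £54,200.
Lost: £54,400 − £54,200 = £200.

£200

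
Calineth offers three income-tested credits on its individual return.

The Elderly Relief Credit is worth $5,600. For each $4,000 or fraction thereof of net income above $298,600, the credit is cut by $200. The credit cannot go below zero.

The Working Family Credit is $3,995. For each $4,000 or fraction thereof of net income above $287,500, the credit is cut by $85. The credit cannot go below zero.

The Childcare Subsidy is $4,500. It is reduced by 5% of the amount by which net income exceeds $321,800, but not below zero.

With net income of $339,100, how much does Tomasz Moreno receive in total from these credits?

Elderly Relief Credit: income exceeds $298,600 by $40,500, which is 11 full-or-partial $4,000 increments; reduction = 11 × $200 = $2,200, leaving $3,400.
Working Family Credit: income exceeds $287,500 by $51,600, which is 13 full-or-partial $4,000 increments; reduction = 13 × $85 = $1,105, leaving $2,890.
Childcare Subsidy: 5% of the $17,300 excess over $321,800 is $865; credit = $4,500 − $865 = $3,635.
Total: $3,400 + $2,890 + $3,635 = $9,925.

$9,925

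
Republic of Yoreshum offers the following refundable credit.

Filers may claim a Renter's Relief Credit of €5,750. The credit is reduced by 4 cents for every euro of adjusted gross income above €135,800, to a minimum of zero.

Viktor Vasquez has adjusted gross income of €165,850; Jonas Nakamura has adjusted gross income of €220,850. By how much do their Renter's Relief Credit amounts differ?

€2,200

Viktor (€165,850): Renter's Relief Credit: 4% of the €30,050 excess over €135,800 is €1,202; credit = €5,750 − €1,202 = €4,548.
Jonas (€220,850): Renter's Relief Credit: 4% of the €85,050 excess over €135,800 is €3,402; credit = €5,750 − €3,402 = €2,348.
Difference: |€4,548 − €2,348| = €2,200.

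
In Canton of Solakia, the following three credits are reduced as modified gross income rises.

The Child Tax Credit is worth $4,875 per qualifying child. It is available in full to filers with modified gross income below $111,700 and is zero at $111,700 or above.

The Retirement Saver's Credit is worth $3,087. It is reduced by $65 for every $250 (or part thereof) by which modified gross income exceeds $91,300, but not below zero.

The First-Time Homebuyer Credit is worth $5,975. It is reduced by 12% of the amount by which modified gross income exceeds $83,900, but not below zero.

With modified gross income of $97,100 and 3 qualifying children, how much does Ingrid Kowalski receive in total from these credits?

Child Tax Credit: base = 3 × $4,875 = $14,625. $97,100 is below the $111,700 cutoff, so the full $14,625 applies.
Retirement Saver's Credit: income exceeds $91,300 by $5,800, which is 24 full-or-partial $250 increments; reduction = 24 × $65 = $1,560, leaving $1,527.
First-Time Homebuyer Credit: 12% of the $13,200 excess over $83,900 is $1,584; credit = $5,975 − $1,584 = $4,391.
Total: $14,625 + $1,527 + $4,391 = $20,543.

$20,543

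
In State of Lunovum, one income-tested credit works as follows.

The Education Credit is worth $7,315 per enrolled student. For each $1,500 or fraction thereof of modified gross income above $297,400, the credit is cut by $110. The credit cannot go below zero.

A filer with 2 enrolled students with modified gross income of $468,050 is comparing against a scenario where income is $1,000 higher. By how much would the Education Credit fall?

At $468,050 — base = 2 × $7,315 = $14,630. income exceeds $297,400 by $170,650, which is 114 full-or-partial $1,500 increments; reduction = 114 × $110 = $12,540, leaving $2,090.
At $469,050 — base = 2 × $7,315 = $14,630. income exceeds $297,400 by $171,650, which is 115 full-or-partial $1,500 increments; reduction = 115 × $110 = $12,650, leaving $1,980.
Lost: $2,090 − $1,980 = $110.

$110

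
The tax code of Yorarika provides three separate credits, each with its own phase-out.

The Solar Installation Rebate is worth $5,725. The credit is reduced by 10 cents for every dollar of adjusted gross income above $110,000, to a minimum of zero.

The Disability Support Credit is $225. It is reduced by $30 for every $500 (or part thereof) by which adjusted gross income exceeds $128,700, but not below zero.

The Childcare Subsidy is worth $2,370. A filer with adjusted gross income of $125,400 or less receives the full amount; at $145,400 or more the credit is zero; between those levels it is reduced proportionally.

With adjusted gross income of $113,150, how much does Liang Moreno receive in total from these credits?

Solar Installation Rebate: 10% of the $3,150 excess over $110,000 is $315; credit = $5,725 − $315 = $5,410.
Disability Support Credit: $113,150 is at or below the $128,700 threshold, so the full $225 applies.
Childcare Subsidy: $113,150 is at or below the $125,400 threshold, so the full $2,370 applies.
Total: $5,410 + $225 + $2,370 = $8,005.

$8,005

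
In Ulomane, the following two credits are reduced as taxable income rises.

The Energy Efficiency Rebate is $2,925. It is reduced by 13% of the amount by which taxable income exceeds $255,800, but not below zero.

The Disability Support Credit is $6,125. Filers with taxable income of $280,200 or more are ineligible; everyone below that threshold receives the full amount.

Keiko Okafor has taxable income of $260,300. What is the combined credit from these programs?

$8,465

Energy Efficiency Rebate: 13% of the $4,500 excess over $255,800 is $585; credit = $2,925 − $585 = $2,340.
Disability Support Credit: $260,300 is below the $280,200 cutoff, so the full $6,125 applies.
Total: $2,340 + $6,125 = $8,465.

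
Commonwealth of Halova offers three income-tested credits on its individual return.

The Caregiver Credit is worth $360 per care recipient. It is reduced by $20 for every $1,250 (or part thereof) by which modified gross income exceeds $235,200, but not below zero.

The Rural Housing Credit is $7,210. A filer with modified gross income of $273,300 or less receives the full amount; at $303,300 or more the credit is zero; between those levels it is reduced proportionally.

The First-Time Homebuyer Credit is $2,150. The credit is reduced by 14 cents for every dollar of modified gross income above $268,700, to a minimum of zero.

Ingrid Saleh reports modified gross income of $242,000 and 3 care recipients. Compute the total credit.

Caregiver Credit: base = 3 × $360 = $1,080. income exceeds $235,200 by $6,800, which is 6 full-or-partial $1,250 increments; reduction = 6 × $20 = $120, leaving $960.
Rural Housing Credit: $242,000 is at or below the $273,300 threshold, so the full $7,210 applies.
First-Time Homebuyer Credit: $242,000 is at or below the $268,700 threshold, so the full $2,150 applies.
Total: $960 + $7,210 + $2,150 = $10,320.

$10,320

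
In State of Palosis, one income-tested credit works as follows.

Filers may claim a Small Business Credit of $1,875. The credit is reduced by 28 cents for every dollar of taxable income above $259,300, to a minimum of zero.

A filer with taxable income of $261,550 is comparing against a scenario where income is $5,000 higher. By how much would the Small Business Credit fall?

$1,245

At $261,550 — 28% of the $2,250 excess over $259,300 is $630; credit = $1,875 − $630 = $1,245.
At $266,550 — 28% of the $7,250 excess over $259,300 is $2,030 ≥ base, so the credit is $0.
Lost: $1,245 − $0 = $1,245.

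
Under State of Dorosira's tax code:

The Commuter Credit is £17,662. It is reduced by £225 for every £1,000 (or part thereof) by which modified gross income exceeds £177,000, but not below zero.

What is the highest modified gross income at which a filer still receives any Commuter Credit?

After 78 increments the reduction is 78 × £225 = £17,550, leaving £112; one more increment wipes it out. Increment 78 ends at excess 78 × £1,000 = £78,000, so the highest qualifying income is £177,000 + £78,000 = £255,000.

£255,000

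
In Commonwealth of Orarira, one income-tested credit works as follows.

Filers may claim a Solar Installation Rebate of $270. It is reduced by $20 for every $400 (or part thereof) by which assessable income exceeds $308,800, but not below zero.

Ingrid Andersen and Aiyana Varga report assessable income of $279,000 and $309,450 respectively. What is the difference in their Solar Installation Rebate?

$40

Ingrid ($279,000): Solar Installation Rebate: $279,000 is at or below the $308,800 threshold, so the full $270 applies.
Aiyana ($309,450): Solar Installation Rebate: income exceeds $308,800 by $650, which is 2 full-or-partial $400 increments; reduction = 2 × $20 = $40, leaving $230.
Difference: |$270 − $230| = $40.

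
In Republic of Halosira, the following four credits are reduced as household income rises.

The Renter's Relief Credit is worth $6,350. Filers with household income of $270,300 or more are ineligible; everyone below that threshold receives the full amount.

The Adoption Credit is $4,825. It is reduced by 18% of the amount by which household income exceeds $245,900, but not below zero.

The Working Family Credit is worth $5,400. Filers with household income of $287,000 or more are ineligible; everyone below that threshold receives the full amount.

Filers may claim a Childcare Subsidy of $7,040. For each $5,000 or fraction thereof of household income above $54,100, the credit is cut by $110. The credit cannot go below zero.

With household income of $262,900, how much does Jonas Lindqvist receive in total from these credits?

$15,935

Renter's Relief Credit: $262,900 is below the $270,300 cutoff, so the full $6,350 applies.
Adoption Credit: 18% of the $17,000 excess over $245,900 is $3,060; credit = $4,825 − $3,060 = $1,765.
Working Family Credit: $262,900 is below the $287,000 cutoff, so the full $5,400 applies.
Childcare Subsidy: income exceeds $54,100 by $208,800, which is 42 full-or-partial $5,000 increments; reduction = 42 × $110 = $4,620, leaving $2,420.
Total: $6,350 + $1,765 + $5,400 + $2,420 = $15,935.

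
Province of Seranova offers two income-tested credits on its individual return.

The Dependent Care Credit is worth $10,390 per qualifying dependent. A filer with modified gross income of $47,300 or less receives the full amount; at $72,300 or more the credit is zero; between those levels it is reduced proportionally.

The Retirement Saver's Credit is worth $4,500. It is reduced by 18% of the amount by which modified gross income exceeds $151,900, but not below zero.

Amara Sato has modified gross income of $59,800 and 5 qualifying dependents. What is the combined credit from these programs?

Dependent Care Credit: base = 5 × $10,390 = $51,950. $59,800 is $12,500 into a $25,000 phase-out range, leaving 12,500/25,000 of the credit: $51,950 × 12,500/25,000 = $25,975.
Retirement Saver's Credit: $59,800 is at or below the $151,900 threshold, so the full $4,500 applies.
Total: $25,975 + $4,500 = $30,475.

$30,475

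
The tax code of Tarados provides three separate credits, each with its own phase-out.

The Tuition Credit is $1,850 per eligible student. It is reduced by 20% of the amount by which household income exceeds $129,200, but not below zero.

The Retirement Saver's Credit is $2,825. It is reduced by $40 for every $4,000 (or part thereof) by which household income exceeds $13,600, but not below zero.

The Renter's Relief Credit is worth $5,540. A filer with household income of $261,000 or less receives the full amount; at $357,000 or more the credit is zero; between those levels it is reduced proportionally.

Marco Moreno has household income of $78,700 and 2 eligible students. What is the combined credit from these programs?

$11,385

Tuition Credit: base = 2 × $1,850 = $3,700. $78,700 is at or below the $129,200 threshold, so the full $3,700 applies.
Retirement Saver's Credit: income exceeds $13,600 by $65,100, which is 17 full-or-partial $4,000 increments; reduction = 17 × $40 = $680, leaving $2,145.
Renter's Relief Credit: $78,700 is at or below the $261,000 threshold, so the full $5,540 applies.
Total: $3,700 + $2,145 + $5,540 = $11,385.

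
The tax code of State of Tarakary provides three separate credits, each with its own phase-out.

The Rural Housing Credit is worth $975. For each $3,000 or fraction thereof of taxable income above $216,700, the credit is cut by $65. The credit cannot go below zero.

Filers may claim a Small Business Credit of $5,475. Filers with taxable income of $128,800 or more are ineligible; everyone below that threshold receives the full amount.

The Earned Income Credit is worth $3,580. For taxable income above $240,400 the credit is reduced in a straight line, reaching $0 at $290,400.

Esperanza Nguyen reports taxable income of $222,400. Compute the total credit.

Rural Housing Credit: income exceeds $216,700 by $5,700, which is 2 full-or-partial $3,000 increments; reduction = 2 × $65 = $130, leaving $845.
Small Business Credit: $222,400 meets or exceeds the $128,800 cutoff, so the credit is $0.
Earned Income Credit: $222,400 is at or below the $240,400 threshold, so the full $3,580 applies.
Total: $845 + $0 + $3,580 = $4,425.

$4,425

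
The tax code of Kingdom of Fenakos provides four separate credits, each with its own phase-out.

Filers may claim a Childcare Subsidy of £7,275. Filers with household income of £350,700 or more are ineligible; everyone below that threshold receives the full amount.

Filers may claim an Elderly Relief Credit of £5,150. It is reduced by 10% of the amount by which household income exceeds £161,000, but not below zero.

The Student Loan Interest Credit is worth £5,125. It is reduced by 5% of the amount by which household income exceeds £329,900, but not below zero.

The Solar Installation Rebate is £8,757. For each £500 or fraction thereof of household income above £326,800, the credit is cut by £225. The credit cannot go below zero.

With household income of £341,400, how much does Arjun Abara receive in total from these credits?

£13,832

Childcare Subsidy: £341,400 is below the £350,700 cutoff, so the full £7,275 applies.
Elderly Relief Credit: 10% of the £180,400 excess over £161,000 is £18,040 ≥ base, so the credit is £0.
Student Loan Interest Credit: 5% of the £11,500 excess over £329,900 is £575; credit = £5,125 − £575 = £4,550.
Solar Installation Rebate: income exceeds £326,800 by £14,600, which is 30 full-or-partial £500 increments; reduction = 30 × £225 = £6,750, leaving £2,007.
Total: £7,275 + £0 + £4,550 + £2,007 = £13,832.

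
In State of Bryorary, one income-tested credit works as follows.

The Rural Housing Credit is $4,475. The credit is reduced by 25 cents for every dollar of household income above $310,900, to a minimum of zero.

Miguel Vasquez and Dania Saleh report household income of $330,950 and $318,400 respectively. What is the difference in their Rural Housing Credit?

Miguel ($330,950): Rural Housing Credit: 25% of the $20,050 excess over $310,900 is $5,012.50 ≥ base, so the credit is $0.
Dania ($318,400): Rural Housing Credit: 25% of the $7,500 excess over $310,900 is $1,875; credit = $4,475 − $1,875 = $2,600.
Difference: |$0 − $2,600| = $2,600.

$2,600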